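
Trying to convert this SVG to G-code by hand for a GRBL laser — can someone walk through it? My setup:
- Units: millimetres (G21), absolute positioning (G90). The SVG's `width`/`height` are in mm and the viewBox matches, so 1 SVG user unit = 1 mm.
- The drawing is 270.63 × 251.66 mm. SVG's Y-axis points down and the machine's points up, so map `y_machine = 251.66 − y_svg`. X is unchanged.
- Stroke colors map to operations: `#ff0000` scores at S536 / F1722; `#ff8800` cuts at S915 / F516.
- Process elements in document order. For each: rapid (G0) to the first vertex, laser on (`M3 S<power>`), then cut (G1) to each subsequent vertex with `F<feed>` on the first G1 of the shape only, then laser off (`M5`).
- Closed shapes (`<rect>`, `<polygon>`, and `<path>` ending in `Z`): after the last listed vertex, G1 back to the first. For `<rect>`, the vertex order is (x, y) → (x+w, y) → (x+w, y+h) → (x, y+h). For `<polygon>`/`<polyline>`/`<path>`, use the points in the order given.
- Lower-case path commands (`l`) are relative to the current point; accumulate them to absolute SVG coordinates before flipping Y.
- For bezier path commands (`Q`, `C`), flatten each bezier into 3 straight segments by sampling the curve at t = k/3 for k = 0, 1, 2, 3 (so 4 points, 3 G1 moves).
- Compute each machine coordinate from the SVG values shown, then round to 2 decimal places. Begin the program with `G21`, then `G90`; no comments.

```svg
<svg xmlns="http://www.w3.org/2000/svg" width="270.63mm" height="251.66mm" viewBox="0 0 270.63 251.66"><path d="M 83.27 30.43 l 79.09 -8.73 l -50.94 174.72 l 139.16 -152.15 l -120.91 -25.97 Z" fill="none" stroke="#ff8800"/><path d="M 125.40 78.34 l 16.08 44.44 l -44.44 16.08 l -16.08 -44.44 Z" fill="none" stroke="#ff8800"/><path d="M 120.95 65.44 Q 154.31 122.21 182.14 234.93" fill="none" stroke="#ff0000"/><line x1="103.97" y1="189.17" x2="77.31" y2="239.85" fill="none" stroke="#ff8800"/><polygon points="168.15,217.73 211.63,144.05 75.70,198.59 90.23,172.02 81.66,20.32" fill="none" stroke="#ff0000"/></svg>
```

G21
G90
G0 X83.27 Y221.23
M3 S915
G1 X162.36 Y229.96 F516
G1 X111.42 Y55.24
G1 X250.58 Y207.39
G1 X129.67 Y233.36
G1 X83.27 Y221.23
M5
G0 X125.40 Y173.32
M3 S915
G1 X141.48 Y128.88 F516
G1 X97.04 Y112.80
G1 X80.96 Y157.24
G1 X125.40 Y173.32
M5
G0 X120.95 Y186.22
M3 S536
G1 X142.58 Y142.16 F1722
G1 X162.97 Y85.66
G1 X182.14 Y16.73
M5
G0 X103.97 Y62.49
M3 S915
G1 X77.31 Y11.81 F516
M5
G0 X168.15 Y33.93
M3 S536
G1 X211.63 Y107.61 F1722
G1 X75.70 Y53.07
G1 X90.23 Y79.64
G1 X81.66 Y231.34
G1 X168.15 Y33.93
M5

1 u = 1 mm; y_m = 251.66 − y.

[1] `<path>` closed polygon, #ff8800→cut S915 F516: (83.27,221.23) → (162.36,229.96) → (111.42,55.24) → (250.58,207.39) → (129.67,233.36) → (83.27,221.23) (closed)

[2] `<path>` regular polygon, #ff8800→cut S915 F516: (125.40,173.32) → (141.48,128.88) → (97.04,112.80) → (80.96,157.24) → (125.40,173.32) (closed)

[3] `<path>` quadratic bezier, #ff0000→score S536 F1722: (120.95,186.22) → (142.58,142.16) → (162.97,85.66) → (182.14,16.73)

[4] `<line>` line segment, #ff8800→cut S915 F516: (103.97,62.49) → (77.31,11.81)

[5] `<polygon>` closed polygon, #ff0000→score S536 F1722: (168.15,33.93) → (211.63,107.61) → (75.70,53.07) → (90.23,79.64) → (81.66,231.34) → (168.15,33.93) (closed)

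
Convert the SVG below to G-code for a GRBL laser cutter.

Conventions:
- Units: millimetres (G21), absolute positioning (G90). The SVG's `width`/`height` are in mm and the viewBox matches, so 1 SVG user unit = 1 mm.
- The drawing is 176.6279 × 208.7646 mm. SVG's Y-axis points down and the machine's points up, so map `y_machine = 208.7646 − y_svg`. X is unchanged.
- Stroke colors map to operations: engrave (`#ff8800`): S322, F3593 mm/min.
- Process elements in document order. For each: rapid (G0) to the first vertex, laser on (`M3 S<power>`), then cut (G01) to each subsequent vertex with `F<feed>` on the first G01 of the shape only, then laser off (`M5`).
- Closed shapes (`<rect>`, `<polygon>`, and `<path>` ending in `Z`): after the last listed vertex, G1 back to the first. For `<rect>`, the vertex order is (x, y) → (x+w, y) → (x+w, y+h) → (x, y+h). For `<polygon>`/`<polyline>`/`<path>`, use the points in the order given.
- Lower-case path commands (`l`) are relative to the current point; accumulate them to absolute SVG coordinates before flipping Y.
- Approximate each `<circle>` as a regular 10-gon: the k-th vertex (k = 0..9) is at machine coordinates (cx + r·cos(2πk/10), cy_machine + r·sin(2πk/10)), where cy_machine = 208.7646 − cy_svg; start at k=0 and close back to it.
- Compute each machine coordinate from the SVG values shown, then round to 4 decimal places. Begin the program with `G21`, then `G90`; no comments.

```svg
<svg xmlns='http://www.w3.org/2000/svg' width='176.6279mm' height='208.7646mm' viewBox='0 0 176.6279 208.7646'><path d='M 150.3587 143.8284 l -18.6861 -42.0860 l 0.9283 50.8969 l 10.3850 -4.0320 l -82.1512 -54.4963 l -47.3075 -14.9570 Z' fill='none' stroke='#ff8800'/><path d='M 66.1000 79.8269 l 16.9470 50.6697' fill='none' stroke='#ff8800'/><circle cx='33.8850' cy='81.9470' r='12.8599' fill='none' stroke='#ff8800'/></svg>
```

Since the viewBox matches the mm dimensions, user units are millimetres directly. The only transform is the Y-flip y_m = 208.7646 − y_svg.

Shape 1 is a closed polygon drawn with `<path>`. Its stroke #ff8800 means engrave at S322, F3593. After flipping Y the toolpath is (150.3587,64.9362) → (131.6726,107.0222) → (132.6009,56.1253) → (142.9859,60.1573) → (60.8347,114.6536) → (13.5272,129.6106) → (150.3587,64.9362), returning to the start.

Shape 2 is a line segment drawn with `<path>`. Its stroke #ff8800 means engrave at S322, F3593. After flipping Y the toolpath is (66.1000,128.9377) → (83.0470,78.2680).

Shape 3 is a circle drawn with `<circle>`. Its stroke #ff8800 means engrave at S322, F3593. After flipping Y the toolpath is (46.7449,126.8176) → (44.2889,134.3765) → (37.8589,139.0481) → (29.9111,139.0481) → (23.4811,134.3765) → (21.0251,126.8176) → (23.4811,119.2587) → (29.9111,114.5871) → (37.8589,114.5871) → (44.2889,119.2587) → (46.7449,126.8176), returning to the start.

G21
G90
G0 X150.3587 Y64.9362
M3 S322
G01 X131.6726 Y107.0222 F3593
G01 X132.6009 Y56.1253
G01 X142.9859 Y60.1573
G01 X60.8347 Y114.6536
G01 X13.5272 Y129.6106
G01 X150.3587 Y64.9362
M5
G0 X66.1000 Y128.9377
M3 S322
G01 X83.0470 Y78.2680 F3593
M5
G0 X46.7449 Y126.8176
M3 S322
G01 X44.2889 Y134.3765 F3593
G01 X37.8589 Y139.0481
G01 X29.9111 Y139.0481
G01 X23.4811 Y134.3765
G01 X21.0251 Y126.8176
G01 X23.4811 Y119.2587
G01 X29.9111 Y114.5871
G01 X37.8589 Y114.5871
G01 X44.2889 Y119.2587
G01 X46.7449 Y126.8176
M5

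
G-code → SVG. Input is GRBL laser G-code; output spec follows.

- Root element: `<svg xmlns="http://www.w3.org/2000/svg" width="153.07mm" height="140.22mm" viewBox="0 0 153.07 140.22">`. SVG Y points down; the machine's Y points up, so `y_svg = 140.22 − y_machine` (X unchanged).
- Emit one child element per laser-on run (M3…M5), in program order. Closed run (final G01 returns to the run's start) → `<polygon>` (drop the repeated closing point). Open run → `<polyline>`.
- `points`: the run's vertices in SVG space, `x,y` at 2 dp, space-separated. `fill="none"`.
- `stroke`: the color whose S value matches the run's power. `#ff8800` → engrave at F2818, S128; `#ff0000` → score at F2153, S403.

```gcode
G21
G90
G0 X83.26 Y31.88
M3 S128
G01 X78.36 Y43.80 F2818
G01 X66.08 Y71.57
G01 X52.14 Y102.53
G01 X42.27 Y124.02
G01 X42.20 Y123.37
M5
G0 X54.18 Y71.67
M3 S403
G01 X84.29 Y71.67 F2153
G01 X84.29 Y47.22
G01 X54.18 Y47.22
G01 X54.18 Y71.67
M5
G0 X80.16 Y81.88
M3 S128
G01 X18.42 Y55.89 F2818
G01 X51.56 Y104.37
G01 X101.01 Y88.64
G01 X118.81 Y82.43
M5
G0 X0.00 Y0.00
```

Each laser-on run becomes one SVG element. Flip Y back into SVG space with y_svg = 140.22 − y_machine.

Run 1: power S128 maps to stroke `#ff8800` (engrave). The run is open, so emit a `<polyline>` with points (Y-flipped): 83.26,108.34 78.36,96.42 66.08,68.65 52.14,37.69 42.27,16.20 42.20,16.85.

Run 2: the run's S403 means `#ff0000` (score). The run returns to its start, so emit a `<polygon>` with points (Y-flipped): 54.18,68.55 84.29,68.55 84.29,93.00 54.18,93.00.

Run 3: S128 ⇒ engrave layer `#ff8800`. The run is open, so emit a `<polyline>` with points (Y-flipped): 80.16,58.34 18.42,84.33 51.56,35.85 101.01,51.58 118.81,57.79.

<svg xmlns="http://www.w3.org/2000/svg" width="153.07mm" height="140.22mm" viewBox="0 0 153.07 140.22">
  <polyline points="83.26,108.34 78.36,96.42 66.08,68.65 52.14,37.69 42.27,16.20 42.20,16.85" fill="none" stroke="#ff8800"/>
  <polygon points="54.18,68.55 84.29,68.55 84.29,93.00 54.18,93.00" fill="none" stroke="#ff0000"/>
  <polyline points="80.16,58.34 18.42,84.33 51.56,35.85 101.01,51.58 118.81,57.79" fill="none" stroke="#ff8800"/>
</svg>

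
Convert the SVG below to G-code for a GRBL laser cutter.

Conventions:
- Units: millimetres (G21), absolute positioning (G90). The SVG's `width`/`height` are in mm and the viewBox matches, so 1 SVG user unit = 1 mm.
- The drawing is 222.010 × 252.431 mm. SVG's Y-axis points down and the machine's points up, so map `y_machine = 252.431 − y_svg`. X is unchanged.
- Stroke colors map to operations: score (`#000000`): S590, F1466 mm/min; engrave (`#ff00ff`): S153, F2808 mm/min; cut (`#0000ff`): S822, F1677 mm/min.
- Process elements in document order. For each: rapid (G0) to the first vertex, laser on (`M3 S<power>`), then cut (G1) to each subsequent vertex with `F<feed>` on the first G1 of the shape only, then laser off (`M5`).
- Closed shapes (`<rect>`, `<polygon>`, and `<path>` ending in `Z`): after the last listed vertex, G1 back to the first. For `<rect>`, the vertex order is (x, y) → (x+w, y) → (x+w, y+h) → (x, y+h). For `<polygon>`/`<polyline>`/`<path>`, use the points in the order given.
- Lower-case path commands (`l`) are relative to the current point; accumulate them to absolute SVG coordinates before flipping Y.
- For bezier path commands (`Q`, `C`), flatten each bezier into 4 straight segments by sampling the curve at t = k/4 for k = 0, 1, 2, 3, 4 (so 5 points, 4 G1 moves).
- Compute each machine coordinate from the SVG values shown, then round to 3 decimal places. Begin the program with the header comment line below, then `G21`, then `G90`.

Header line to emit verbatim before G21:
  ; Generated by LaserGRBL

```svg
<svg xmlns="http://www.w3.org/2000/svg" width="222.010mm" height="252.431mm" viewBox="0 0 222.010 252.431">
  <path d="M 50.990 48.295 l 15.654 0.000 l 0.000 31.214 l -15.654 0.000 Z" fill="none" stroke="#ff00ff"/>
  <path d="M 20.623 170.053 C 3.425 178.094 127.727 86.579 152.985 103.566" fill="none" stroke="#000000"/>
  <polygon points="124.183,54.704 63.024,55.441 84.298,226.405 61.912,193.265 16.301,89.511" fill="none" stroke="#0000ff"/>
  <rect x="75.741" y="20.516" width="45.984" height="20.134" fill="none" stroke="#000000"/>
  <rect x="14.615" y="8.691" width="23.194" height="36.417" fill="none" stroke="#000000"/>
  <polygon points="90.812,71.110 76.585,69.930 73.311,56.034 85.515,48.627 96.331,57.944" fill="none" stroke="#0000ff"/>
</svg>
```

Since the viewBox matches the mm dimensions, user units are millimetres directly. The only transform is the Y-flip y_m = 252.431 − y_svg.

Shape 1 is a rectangle drawn with `<path>`. Its stroke #ff00ff means engrave at S153, F2808. After flipping Y the toolpath is (50.990,204.136) → (66.644,204.136) → (66.644,172.922) → (50.990,172.922) → (50.990,204.136), returning to the start.

Shape 2 is a cubic bezier drawn with `<path>`. Its stroke #000000 means score at S590, F1466. After flipping Y the toolpath is (20.623,82.378) → (30.497,91.763) → (70.883,118.976) → (119.229,144.512) → (152.985,148.865).

Shape 3 is a closed polygon drawn with `<polygon>`. Its stroke #0000ff means cut at S822, F1677. After flipping Y the toolpath is (124.183,197.727) → (63.024,196.990) → (84.298,26.026) → (61.912,59.166) → (16.301,162.920) → (124.183,197.727), returning to the start.

Shape 4 is a rectangle drawn with `<rect>`. Its stroke #000000 means score at S590, F1466. After flipping Y the toolpath is (75.741,231.915) → (121.725,231.915) → (121.725,211.781) → (75.741,211.781) → (75.741,231.915), returning to the start.

Shape 5 is a rectangle drawn with `<rect>`. Its stroke #000000 means score at S590, F1466. After flipping Y the toolpath is (14.615,243.740) → (37.809,243.740) → (37.809,207.323) → (14.615,207.323) → (14.615,243.740), returning to the start.

Shape 6 is a regular polygon drawn with `<polygon>`. Its stroke #0000ff means cut at S822, F1677. After flipping Y the toolpath is (90.812,181.321) → (76.585,182.501) → (73.311,196.397) → (85.515,203.804) → (96.331,194.487) → (90.812,181.321), returning to the start.

; Generated by LaserGRBL
G21
G90
G0 X50.990 Y204.136
M3 S153
G1 X66.644 Y204.136 F2808
G1 X66.644 Y172.922
G1 X50.990 Y172.922
G1 X50.990 Y204.136
M5
G0 X20.623 Y82.378
M3 S590
G1 X30.497 Y91.763 F1466
G1 X70.883 Y118.976
G1 X119.229 Y144.512
G1 X152.985 Y148.865
M5
G0 X124.183 Y197.727
M3 S822
G1 X63.024 Y196.990 F1677
G1 X84.298 Y26.026
G1 X61.912 Y59.166
G1 X16.301 Y162.920
G1 X124.183 Y197.727
M5
G0 X75.741 Y231.915
M3 S590
G1 X121.725 Y231.915 F1466
G1 X121.725 Y211.781
G1 X75.741 Y211.781
G1 X75.741 Y231.915
M5
G0 X14.615 Y243.740
M3 S590
G1 X37.809 Y243.740 F1466
G1 X37.809 Y207.323
G1 X14.615 Y207.323
G1 X14.615 Y243.740
M5
G0 X90.812 Y181.321
M3 S822
G1 X76.585 Y182.501 F1677
G1 X73.311 Y196.397
G1 X85.515 Y203.804
G1 X96.331 Y194.487
G1 X90.812 Y181.321
M5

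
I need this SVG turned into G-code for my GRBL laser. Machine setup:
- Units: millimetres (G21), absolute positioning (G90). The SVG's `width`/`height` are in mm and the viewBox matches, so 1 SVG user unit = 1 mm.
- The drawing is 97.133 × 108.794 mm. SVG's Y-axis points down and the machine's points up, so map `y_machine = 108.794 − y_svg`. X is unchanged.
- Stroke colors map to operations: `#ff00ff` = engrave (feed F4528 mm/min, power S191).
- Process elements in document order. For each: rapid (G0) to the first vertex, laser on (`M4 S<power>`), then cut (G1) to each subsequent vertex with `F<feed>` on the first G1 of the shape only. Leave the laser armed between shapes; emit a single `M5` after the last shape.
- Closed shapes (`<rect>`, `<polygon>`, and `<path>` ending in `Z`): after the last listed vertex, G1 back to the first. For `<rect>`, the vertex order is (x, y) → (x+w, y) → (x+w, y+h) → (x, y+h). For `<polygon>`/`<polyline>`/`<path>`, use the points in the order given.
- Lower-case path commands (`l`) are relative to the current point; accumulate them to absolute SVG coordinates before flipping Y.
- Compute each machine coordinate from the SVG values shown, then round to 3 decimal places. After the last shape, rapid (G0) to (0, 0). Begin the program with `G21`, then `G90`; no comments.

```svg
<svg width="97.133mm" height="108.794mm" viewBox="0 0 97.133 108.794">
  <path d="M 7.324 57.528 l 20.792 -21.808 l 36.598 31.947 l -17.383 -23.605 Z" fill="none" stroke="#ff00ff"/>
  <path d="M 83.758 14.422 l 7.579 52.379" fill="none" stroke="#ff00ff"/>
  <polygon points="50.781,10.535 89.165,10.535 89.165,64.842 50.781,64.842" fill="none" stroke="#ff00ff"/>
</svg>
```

Since the viewBox matches the mm dimensions, user units are millimetres directly. The only transform is the Y-flip y_m = 108.794 − y_svg.

Shape 1 is a closed polygon drawn with `<path>`. Its stroke #ff00ff means engrave at S191, F4528. After flipping Y the toolpath is (7.324,51.266) → (28.116,73.074) → (64.714,41.127) → (47.331,64.732) → (7.324,51.266), returning to the start.

Shape 2 is a line segment drawn with `<path>`. Its stroke #ff00ff means engrave at S191, F4528. After flipping Y the toolpath is (83.758,94.372) → (91.337,41.993).

Shape 3 is a rectangle drawn with `<polygon>`. Its stroke #ff00ff means engrave at S191, F4528. After flipping Y the toolpath is (50.781,98.259) → (89.165,98.259) → (89.165,43.952) → (50.781,43.952) → (50.781,98.259), returning to the start.

G21
G90
G0 X7.324 Y51.266
M4 S191
G1 X28.116 Y73.074 F4528
G1 X64.714 Y41.127
G1 X47.331 Y64.732
G1 X7.324 Y51.266
G0 X83.758 Y94.372
M4 S191
G1 X91.337 Y41.993 F4528
G0 X50.781 Y98.259
M4 S191
G1 X89.165 Y98.259 F4528
G1 X89.165 Y43.952
G1 X50.781 Y43.952
G1 X50.781 Y98.259
M5
G0 X0.000 Y0.000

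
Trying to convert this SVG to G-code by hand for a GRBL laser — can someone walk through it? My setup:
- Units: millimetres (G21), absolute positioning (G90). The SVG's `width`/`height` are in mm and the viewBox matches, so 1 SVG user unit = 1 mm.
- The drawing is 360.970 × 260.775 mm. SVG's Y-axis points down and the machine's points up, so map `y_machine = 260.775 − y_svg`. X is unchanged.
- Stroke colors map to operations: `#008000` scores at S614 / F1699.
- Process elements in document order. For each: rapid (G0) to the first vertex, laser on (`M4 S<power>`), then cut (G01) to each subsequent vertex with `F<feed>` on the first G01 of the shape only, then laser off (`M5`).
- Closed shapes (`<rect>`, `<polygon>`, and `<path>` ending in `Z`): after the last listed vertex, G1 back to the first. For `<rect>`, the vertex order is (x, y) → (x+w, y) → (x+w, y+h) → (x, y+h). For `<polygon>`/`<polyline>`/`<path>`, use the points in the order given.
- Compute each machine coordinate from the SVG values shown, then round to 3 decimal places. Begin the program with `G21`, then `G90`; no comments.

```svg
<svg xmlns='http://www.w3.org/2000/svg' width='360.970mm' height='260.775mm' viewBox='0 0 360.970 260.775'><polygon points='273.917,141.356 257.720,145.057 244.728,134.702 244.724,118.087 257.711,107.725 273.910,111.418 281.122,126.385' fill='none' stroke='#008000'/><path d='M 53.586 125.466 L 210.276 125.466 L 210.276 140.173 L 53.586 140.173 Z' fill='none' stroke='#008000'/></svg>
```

G21
G90
G0 X273.917 Y119.419
M4 S614
G01 X257.720 Y115.718 F1699
G01 X244.728 Y126.073
G01 X244.724 Y142.688
G01 X257.711 Y153.050
G01 X273.910 Y149.357
G01 X281.122 Y134.390
G01 X273.917 Y119.419
M5
G0 X53.586 Y135.309
M4 S614
G01 X210.276 Y135.309 F1699
G01 X210.276 Y120.602
G01 X53.586 Y120.602
G01 X53.586 Y135.309
M5

viewBox `0 0 360.970 260.775` with mm width/height → 1 unit = 1 mm. Flip: y_m = 260.775 − y_svg.

**Shape 1** — `<polygon>` regular polygon, stroke `#008000` → score (S614, F1699). Machine vertices: (273.917,119.419) → (257.720,115.718) → (244.728,126.073) → (244.724,142.688) → (257.711,153.050) → (273.910,149.357) → (281.122,134.390) → (273.917,119.419). Closed: final G1 returns to the first vertex.

**Shape 2** — `<path>` rectangle, stroke `#008000` → score (S614, F1699). Machine vertices: (53.586,135.309) → (210.276,135.309) → (210.276,120.602) → (53.586,120.602) → (53.586,135.309). Closed: final G1 returns to the first vertex.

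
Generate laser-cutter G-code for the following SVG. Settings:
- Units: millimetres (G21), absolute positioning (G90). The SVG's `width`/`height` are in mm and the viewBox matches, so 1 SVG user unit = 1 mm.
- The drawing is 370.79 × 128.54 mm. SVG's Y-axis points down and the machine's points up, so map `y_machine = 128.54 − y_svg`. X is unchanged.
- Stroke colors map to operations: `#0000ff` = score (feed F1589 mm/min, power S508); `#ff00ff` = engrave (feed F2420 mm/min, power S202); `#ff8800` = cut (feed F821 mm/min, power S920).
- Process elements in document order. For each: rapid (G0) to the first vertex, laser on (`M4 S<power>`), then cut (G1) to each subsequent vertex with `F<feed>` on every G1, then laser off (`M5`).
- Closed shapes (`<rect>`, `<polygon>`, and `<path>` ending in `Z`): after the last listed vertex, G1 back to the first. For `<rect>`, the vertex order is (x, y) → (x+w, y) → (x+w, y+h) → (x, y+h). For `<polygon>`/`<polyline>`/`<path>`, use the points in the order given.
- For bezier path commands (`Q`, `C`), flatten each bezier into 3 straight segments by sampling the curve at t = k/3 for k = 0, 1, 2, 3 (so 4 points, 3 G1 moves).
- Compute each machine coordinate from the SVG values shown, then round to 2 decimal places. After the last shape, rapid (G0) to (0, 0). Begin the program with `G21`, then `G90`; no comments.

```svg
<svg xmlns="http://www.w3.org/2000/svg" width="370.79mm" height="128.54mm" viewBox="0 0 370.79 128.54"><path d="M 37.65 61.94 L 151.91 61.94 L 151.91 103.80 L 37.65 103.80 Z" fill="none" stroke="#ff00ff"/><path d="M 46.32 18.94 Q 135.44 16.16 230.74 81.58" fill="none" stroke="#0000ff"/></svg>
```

G21
G90
G0 X37.65 Y66.60
M4 S202
G1 X151.91 Y66.60 F2420
G1 X151.91 Y24.74 F2420
G1 X37.65 Y24.74 F2420
G1 X37.65 Y66.60 F2420
M5
G0 X46.32 Y109.60
M4 S508
G1 X106.42 Y103.88 F1589
G1 X167.89 Y83.00 F1589
G1 X230.74 Y46.96 F1589
M5
G0 X0.00 Y0.00

Since the viewBox matches the mm dimensions, user units are millimetres directly. The only transform is the Y-flip y_m = 128.54 − y_svg.

Shape 1 is a rectangle drawn with `<path>`. Its stroke #ff00ff means engrave at S202, F2420. After flipping Y the toolpath is (37.65,66.60) → (151.91,66.60) → (151.91,24.74) → (37.65,24.74) → (37.65,66.60), returning to the start.

Shape 2 is a quadratic bezier drawn with `<path>`. Its stroke #0000ff means score at S508, F1589. After flipping Y the toolpath is (46.32,109.60) → (106.42,103.88) → (167.89,83.00) → (230.74,46.96).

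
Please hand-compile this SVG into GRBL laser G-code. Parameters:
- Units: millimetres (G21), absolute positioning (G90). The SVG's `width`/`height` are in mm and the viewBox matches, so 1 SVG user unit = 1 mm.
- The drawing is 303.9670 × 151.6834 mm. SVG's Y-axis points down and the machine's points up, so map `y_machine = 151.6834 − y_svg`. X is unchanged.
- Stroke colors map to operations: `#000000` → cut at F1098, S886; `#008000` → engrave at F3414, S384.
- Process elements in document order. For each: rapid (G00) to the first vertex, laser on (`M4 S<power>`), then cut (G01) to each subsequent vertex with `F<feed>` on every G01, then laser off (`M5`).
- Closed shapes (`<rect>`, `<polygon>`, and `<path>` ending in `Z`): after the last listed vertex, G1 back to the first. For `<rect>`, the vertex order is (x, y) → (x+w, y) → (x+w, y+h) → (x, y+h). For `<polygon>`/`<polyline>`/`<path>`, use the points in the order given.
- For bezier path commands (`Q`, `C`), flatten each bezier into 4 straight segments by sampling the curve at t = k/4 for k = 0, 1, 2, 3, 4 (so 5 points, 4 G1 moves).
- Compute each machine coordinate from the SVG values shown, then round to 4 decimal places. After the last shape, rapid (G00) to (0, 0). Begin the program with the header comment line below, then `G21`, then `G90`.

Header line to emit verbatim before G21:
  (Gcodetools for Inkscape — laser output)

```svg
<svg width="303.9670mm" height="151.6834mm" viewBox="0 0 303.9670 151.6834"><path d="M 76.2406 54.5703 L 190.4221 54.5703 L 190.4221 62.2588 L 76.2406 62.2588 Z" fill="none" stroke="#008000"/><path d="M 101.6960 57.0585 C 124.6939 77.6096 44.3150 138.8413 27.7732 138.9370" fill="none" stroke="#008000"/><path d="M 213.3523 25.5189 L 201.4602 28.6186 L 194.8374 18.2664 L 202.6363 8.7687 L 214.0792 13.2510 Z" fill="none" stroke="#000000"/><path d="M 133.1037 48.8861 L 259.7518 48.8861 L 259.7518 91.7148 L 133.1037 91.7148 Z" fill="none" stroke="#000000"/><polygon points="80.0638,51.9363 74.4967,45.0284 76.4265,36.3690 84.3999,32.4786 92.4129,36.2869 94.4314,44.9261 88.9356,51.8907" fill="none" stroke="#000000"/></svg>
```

1 u = 1 mm; y_m = 151.6834 − y.

[1] `<path>` rectangle, #008000→engrave S384 F3414: (76.2406,97.1131) → (190.4221,97.1131) → (190.4221,89.4246) → (76.2406,89.4246) → (76.2406,97.1131) (closed)

[2] `<path>` cubic bezier, #008000→engrave S384 F3414: (101.6960,94.6249) → (102.1740,73.1748) → (79.5620,46.0149) → (49.5363,22.6903) → (27.7732,12.7464)

[3] `<path>` regular polygon, #000000→cut S886 F1098: (213.3523,126.1645) → (201.4602,123.0648) → (194.8374,133.4170) → (202.6363,142.9147) → (214.0792,138.4324) → (213.3523,126.1645) (closed)

[4] `<path>` rectangle, #000000→cut S886 F1098: (133.1037,102.7973) → (259.7518,102.7973) → (259.7518,59.9686) → (133.1037,59.9686) → (133.1037,102.7973) (closed)

[5] `<polygon>` regular polygon, #000000→cut S886 F1098: (80.0638,99.7471) → (74.4967,106.6550) → (76.4265,115.3144) → (84.3999,119.2048) → (92.4129,115.3965) → (94.4314,106.7573) → (88.9356,99.7927) → (80.0638,99.7471) (closed)

(Gcodetools for Inkscape — laser output)
G21
G90
G00 X76.2406 Y97.1131
M4 S384
G01 X190.4221 Y97.1131 F3414
G01 X190.4221 Y89.4246 F3414
G01 X76.2406 Y89.4246 F3414
G01 X76.2406 Y97.1131 F3414
M5
G00 X101.6960 Y94.6249
M4 S384
G01 X102.1740 Y73.1748 F3414
G01 X79.5620 Y46.0149 F3414
G01 X49.5363 Y22.6903 F3414
G01 X27.7732 Y12.7464 F3414
M5
G00 X213.3523 Y126.1645
M4 S886
G01 X201.4602 Y123.0648 F1098
G01 X194.8374 Y133.4170 F1098
G01 X202.6363 Y142.9147 F1098
G01 X214.0792 Y138.4324 F1098
G01 X213.3523 Y126.1645 F1098
M5
G00 X133.1037 Y102.7973
M4 S886
G01 X259.7518 Y102.7973 F1098
G01 X259.7518 Y59.9686 F1098
G01 X133.1037 Y59.9686 F1098
G01 X133.1037 Y102.7973 F1098
M5
G00 X80.0638 Y99.7471
M4 S886
G01 X74.4967 Y106.6550 F1098
G01 X76.4265 Y115.3144 F1098
G01 X84.3999 Y119.2048 F1098
G01 X92.4129 Y115.3965 F1098
G01 X94.4314 Y106.7573 F1098
G01 X88.9356 Y99.7927 F1098
G01 X80.0638 Y99.7471 F1098
M5
G00 X0.0000 Y0.0000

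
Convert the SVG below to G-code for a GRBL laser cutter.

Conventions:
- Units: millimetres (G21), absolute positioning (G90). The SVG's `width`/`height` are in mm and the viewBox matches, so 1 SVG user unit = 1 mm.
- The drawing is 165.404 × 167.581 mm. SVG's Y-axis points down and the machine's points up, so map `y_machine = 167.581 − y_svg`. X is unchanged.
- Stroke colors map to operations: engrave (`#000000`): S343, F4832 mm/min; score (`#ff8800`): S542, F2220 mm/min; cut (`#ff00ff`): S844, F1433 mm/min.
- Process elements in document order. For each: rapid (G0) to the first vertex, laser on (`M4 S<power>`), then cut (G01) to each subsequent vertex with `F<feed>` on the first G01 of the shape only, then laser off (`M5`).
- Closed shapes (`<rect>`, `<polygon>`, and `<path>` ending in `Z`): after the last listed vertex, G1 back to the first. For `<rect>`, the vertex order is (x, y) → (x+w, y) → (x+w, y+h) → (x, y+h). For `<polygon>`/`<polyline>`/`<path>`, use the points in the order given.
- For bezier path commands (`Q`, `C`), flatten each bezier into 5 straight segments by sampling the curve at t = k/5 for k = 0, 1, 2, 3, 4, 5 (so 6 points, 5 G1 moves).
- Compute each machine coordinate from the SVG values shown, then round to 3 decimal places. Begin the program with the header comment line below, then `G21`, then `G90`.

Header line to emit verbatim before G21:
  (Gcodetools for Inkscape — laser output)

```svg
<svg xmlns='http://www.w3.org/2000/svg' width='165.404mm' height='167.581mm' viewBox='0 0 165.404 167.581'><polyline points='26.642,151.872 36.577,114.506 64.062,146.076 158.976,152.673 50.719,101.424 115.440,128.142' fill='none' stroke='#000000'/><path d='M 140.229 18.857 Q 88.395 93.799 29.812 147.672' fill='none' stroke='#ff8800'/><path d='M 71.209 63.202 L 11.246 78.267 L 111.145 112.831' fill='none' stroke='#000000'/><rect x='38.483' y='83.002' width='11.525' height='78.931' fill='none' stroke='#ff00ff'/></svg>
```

Since the viewBox matches the mm dimensions, user units are millimetres directly. The only transform is the Y-flip y_m = 167.581 − y_svg.

Shape 1 is a open polyline drawn with `<polyline>`. Its stroke #000000 means engrave at S343, F4832. After flipping Y the toolpath is (26.642,15.709) → (36.577,53.075) → (64.062,21.505) → (158.976,14.908) → (50.719,66.157) → (115.440,39.439).

Shape 2 is a quadratic bezier drawn with `<path>`. Its stroke #ff8800 means score at S542, F2220. After flipping Y the toolpath is (140.229,148.724) → (119.225,119.590) → (97.682,92.141) → (75.599,66.378) → (52.975,42.301) → (29.812,19.909).

Shape 3 is a open polyline drawn with `<path>`. Its stroke #000000 means engrave at S343, F4832. After flipping Y the toolpath is (71.209,104.379) → (11.246,89.314) → (111.145,54.750).

Shape 4 is a rectangle drawn with `<rect>`. Its stroke #ff00ff means cut at S844, F1433. After flipping Y the toolpath is (38.483,84.579) → (50.008,84.579) → (50.008,5.648) → (38.483,5.648) → (38.483,84.579), returning to the start.

(Gcodetools for Inkscape — laser output)
G21
G90
G0 X26.642 Y15.709
M4 S343
G01 X36.577 Y53.075 F4832
G01 X64.062 Y21.505
G01 X158.976 Y14.908
G01 X50.719 Y66.157
G01 X115.440 Y39.439
M5
G0 X140.229 Y148.724
M4 S542
G01 X119.225 Y119.590 F2220
G01 X97.682 Y92.141
G01 X75.599 Y66.378
G01 X52.975 Y42.301
G01 X29.812 Y19.909
M5
G0 X71.209 Y104.379
M4 S343
G01 X11.246 Y89.314 F4832
G01 X111.145 Y54.750
M5
G0 X38.483 Y84.579
M4 S844
G01 X50.008 Y84.579 F1433
G01 X50.008 Y5.648
G01 X38.483 Y5.648
G01 X38.483 Y84.579
M5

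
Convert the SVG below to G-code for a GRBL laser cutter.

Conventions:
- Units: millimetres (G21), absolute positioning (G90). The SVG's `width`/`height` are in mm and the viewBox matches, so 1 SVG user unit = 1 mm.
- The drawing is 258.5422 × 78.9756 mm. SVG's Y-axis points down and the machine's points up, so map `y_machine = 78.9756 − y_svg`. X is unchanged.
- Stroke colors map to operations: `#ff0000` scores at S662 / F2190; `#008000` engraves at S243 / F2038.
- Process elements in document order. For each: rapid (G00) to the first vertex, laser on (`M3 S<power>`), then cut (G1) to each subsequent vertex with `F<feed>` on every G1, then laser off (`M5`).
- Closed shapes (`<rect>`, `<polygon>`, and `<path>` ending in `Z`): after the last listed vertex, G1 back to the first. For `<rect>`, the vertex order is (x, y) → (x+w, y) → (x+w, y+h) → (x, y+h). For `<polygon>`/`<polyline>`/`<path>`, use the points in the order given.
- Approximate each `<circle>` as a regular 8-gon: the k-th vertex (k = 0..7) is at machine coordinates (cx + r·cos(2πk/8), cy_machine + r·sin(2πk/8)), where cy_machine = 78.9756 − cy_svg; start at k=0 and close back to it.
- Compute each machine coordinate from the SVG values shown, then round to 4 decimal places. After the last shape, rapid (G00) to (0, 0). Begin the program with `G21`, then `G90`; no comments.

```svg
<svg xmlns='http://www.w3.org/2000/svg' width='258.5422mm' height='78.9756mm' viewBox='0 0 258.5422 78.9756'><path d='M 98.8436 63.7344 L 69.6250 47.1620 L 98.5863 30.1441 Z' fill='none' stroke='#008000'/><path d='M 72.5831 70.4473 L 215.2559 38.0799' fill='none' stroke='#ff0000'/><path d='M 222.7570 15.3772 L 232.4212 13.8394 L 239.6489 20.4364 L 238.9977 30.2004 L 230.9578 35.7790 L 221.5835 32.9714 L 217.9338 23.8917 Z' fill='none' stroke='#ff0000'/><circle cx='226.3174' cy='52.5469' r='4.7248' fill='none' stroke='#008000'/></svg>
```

G21
G90
G00 X98.8436 Y15.2412
M3 S243
G1 X69.6250 Y31.8136 F2038
G1 X98.5863 Y48.8315 F2038
G1 X98.8436 Y15.2412 F2038
M5
G00 X72.5831 Y8.5283
M3 S662
G1 X215.2559 Y40.8957 F2190
M5
G00 X222.7570 Y63.5984
M3 S662
G1 X232.4212 Y65.1362 F2190
G1 X239.6489 Y58.5392 F2190
G1 X238.9977 Y48.7752 F2190
G1 X230.9578 Y43.1966 F2190
G1 X221.5835 Y46.0042 F2190
G1 X217.9338 Y55.0839 F2190
G1 X222.7570 Y63.5984 F2190
M5
G00 X231.0422 Y26.4287
M3 S243
G1 X229.6583 Y29.7696 F2038
G1 X226.3174 Y31.1535 F2038
G1 X222.9765 Y29.7696 F2038
G1 X221.5926 Y26.4287 F2038
G1 X222.9765 Y23.0878 F2038
G1 X226.3174 Y21.7039 F2038
G1 X229.6583 Y23.0878 F2038
G1 X231.0422 Y26.4287 F2038
M5
G00 X0.0000 Y0.0000

viewBox `0 0 258.5422 78.9756` with mm width/height → 1 unit = 1 mm. Flip: y_m = 78.9756 − y_svg.

**Shape 1** — `<path>` regular polygon, stroke `#008000` → engrave (S243, F2038). Machine vertices: (98.8436,15.2412) → (69.6250,31.8136) → (98.5863,48.8315) → (98.8436,15.2412). Closed: final G1 returns to the first vertex.

**Shape 2** — `<path>` line segment, stroke `#ff0000` → score (S662, F2190). Machine vertices: (72.5831,8.5283) → (215.2559,40.8957). Open path.

**Shape 3** — `<path>` regular polygon, stroke `#ff0000` → score (S662, F2190). Machine vertices: (222.7570,63.5984) → (232.4212,65.1362) → (239.6489,58.5392) → (238.9977,48.7752) → (230.9578,43.1966) → (221.5835,46.0042) → (217.9338,55.0839) → (222.7570,63.5984). Closed: final G1 returns to the first vertex.

**Shape 4** — `<circle>` circle, stroke `#008000` → engrave (S243, F2038). Machine vertices: (231.0422,26.4287) → (229.6583,29.7696) → (226.3174,31.1535) → (222.9765,29.7696) → (221.5926,26.4287) → (222.9765,23.0878) → (226.3174,21.7039) → (229.6583,23.0878) → (231.0422,26.4287). Closed: final G1 returns to the first vertex.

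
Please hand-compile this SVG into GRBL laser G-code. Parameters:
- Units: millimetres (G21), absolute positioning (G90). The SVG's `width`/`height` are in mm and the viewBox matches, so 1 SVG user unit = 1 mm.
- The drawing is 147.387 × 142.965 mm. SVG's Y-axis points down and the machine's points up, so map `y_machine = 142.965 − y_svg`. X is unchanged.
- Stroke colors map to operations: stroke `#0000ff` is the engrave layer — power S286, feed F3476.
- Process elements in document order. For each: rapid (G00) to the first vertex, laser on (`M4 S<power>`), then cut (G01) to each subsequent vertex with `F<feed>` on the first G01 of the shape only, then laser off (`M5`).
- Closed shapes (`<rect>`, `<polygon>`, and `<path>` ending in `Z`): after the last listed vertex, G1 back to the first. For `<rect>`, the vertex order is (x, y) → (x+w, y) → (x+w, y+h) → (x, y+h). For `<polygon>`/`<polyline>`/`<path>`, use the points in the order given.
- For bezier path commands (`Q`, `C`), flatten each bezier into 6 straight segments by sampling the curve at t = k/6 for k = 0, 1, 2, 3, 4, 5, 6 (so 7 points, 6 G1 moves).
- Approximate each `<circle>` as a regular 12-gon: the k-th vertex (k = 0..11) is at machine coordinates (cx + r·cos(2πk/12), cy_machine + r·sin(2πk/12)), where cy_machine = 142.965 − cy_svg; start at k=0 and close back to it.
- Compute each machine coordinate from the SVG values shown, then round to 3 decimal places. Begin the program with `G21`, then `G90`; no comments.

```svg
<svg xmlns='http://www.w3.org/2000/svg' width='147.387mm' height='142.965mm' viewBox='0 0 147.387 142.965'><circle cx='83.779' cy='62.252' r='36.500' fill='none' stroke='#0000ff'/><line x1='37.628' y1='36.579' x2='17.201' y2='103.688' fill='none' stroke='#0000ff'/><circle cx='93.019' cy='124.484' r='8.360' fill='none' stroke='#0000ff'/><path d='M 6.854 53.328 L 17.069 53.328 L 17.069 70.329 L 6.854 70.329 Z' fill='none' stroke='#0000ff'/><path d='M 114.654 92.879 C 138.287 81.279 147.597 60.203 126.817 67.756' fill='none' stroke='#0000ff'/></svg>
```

viewBox `0 0 147.387 142.965` with mm width/height → 1 unit = 1 mm. Flip: y_m = 142.965 − y_svg.

**Shape 1** — `<circle>` circle, stroke `#0000ff` → engrave (S286, F3476). Machine vertices: (120.279,80.713) → (115.389,98.963) → (102.029,112.323) → (83.779,117.213) → (65.529,112.323) → (52.169,98.963) → (47.279,80.713) → (52.169,62.463) → (65.529,49.103) → (83.779,44.213) → (102.029,49.103) → (115.389,62.463) → (120.279,80.713). Closed: final G1 returns to the first vertex.

**Shape 2** — `<line>` line segment, stroke `#0000ff` → engrave (S286, F3476). Machine vertices: (37.628,106.386) → (17.201,39.277). Open path.

**Shape 3** — `<circle>` circle, stroke `#0000ff` → engrave (S286, F3476). Machine vertices: (101.379,18.481) → (100.259,22.661) → (97.199,25.721) → (93.019,26.841) → (88.839,25.721) → (85.779,22.661) → (84.659,18.481) → (85.779,14.301) → (88.839,11.241) → (93.019,10.121) → (97.199,11.241) → (100.259,14.301) → (101.379,18.481). Closed: final G1 returns to the first vertex.

**Shape 4** — `<path>` rectangle, stroke `#0000ff` → engrave (S286, F3476). Machine vertices: (6.854,89.637) → (17.069,89.637) → (17.069,72.636) → (6.854,72.636) → (6.854,89.637). Closed: final G1 returns to the first vertex.

**Shape 5** — `<path>` cubic bezier, stroke `#0000ff` → engrave (S286, F3476). Control points (SVG): P0=(114.654,92.879), P1=(138.287,81.279), P2=(147.597,60.203), P3=(126.817,67.756); sampled at t=k/6. Machine vertices: (114.654,50.086) → (125.204,56.499) → (132.929,63.433) → (137.390,69.830) → (138.151,74.630) → (134.772,76.776) → (126.817,75.209). Open path.

G21
G90
G00 X120.279 Y80.713
M4 S286
G01 X115.389 Y98.963 F3476
G01 X102.029 Y112.323
G01 X83.779 Y117.213
G01 X65.529 Y112.323
G01 X52.169 Y98.963
G01 X47.279 Y80.713
G01 X52.169 Y62.463
G01 X65.529 Y49.103
G01 X83.779 Y44.213
G01 X102.029 Y49.103
G01 X115.389 Y62.463
G01 X120.279 Y80.713
M5
G00 X37.628 Y106.386
M4 S286
G01 X17.201 Y39.277 F3476
M5
G00 X101.379 Y18.481
M4 S286
G01 X100.259 Y22.661 F3476
G01 X97.199 Y25.721
G01 X93.019 Y26.841
G01 X88.839 Y25.721
G01 X85.779 Y22.661
G01 X84.659 Y18.481
G01 X85.779 Y14.301
G01 X88.839 Y11.241
G01 X93.019 Y10.121
G01 X97.199 Y11.241
G01 X100.259 Y14.301
G01 X101.379 Y18.481
M5
G00 X6.854 Y89.637
M4 S286
G01 X17.069 Y89.637 F3476
G01 X17.069 Y72.636
G01 X6.854 Y72.636
G01 X6.854 Y89.637
M5
G00 X114.654 Y50.086
M4 S286
G01 X125.204 Y56.499 F3476
G01 X132.929 Y63.433
G01 X137.390 Y69.830
G01 X138.151 Y74.630
G01 X134.772 Y76.776
G01 X126.817 Y75.209
M5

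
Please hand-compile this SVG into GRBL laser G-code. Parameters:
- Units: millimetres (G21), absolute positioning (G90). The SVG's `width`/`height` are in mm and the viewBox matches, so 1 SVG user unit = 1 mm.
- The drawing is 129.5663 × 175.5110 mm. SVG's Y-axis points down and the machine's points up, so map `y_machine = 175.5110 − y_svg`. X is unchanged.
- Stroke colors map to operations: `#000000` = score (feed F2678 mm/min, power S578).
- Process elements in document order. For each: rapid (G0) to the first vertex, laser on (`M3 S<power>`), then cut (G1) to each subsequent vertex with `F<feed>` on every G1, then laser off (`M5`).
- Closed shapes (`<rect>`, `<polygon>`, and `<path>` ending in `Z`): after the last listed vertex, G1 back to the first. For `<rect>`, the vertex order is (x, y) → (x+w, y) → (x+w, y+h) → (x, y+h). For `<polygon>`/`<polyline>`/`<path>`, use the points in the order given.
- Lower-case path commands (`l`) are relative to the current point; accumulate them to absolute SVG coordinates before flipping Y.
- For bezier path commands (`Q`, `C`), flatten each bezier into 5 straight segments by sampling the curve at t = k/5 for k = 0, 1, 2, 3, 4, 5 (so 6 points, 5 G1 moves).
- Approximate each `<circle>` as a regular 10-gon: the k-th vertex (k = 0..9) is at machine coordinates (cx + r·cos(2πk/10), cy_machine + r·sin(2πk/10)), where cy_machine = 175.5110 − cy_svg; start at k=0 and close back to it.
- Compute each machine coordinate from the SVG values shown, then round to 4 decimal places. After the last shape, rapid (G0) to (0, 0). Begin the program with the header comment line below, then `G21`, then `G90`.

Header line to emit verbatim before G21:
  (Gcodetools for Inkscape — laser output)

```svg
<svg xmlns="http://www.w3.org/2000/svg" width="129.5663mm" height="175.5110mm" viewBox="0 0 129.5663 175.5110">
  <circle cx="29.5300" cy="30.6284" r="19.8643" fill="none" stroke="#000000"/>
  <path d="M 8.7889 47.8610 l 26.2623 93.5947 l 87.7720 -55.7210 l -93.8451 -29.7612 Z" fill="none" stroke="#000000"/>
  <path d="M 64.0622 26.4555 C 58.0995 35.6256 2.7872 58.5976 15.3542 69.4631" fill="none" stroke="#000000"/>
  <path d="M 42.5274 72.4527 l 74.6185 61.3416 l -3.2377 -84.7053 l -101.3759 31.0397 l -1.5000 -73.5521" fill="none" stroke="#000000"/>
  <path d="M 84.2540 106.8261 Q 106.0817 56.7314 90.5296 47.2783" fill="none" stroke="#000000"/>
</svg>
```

(Gcodetools for Inkscape — laser output)
G21
G90
G0 X49.3943 Y144.8826
M3 S578
G1 X45.6006 Y156.5585 F2678
G1 X35.6684 Y163.7747 F2678
G1 X23.3916 Y163.7747 F2678
G1 X13.4594 Y156.5585 F2678
G1 X9.6657 Y144.8826 F2678
G1 X13.4594 Y133.2067 F2678
G1 X23.3916 Y125.9905 F2678
G1 X35.6684 Y125.9905 F2678
G1 X45.6006 Y133.2067 F2678
G1 X49.3943 Y144.8826 F2678
M5
G0 X8.7889 Y127.6500
M3 S578
G1 X35.0512 Y34.0553 F2678
G1 X122.8232 Y89.7763 F2678
G1 X28.9781 Y119.5375 F2678
G1 X8.7889 Y127.6500 F2678
M5
G0 X64.0622 Y149.0555
M3 S578
G1 X55.5005 Y142.1045 F2678
G1 X40.7218 Y133.0846 F2678
G1 X25.3532 Y123.2395 F2678
G1 X15.0217 Y113.8127 F2678
G1 X15.3542 Y106.0479 F2678
M5
G0 X42.5274 Y103.0583
M3 S578
G1 X117.1459 Y41.7167 F2678
G1 X113.9082 Y126.4220 F2678
G1 X12.5323 Y95.3823 F2678
G1 X11.0323 Y168.9344 F2678
M5
G0 X84.2540 Y68.6849
M3 S578
G1 X91.4899 Y87.0971 F2678
G1 X95.7354 Y102.2580 F2678
G1 X96.9905 Y114.1676 F2678
G1 X95.2552 Y122.8258 F2678
G1 X90.5296 Y128.2327 F2678
M5
G0 X0.0000 Y0.0000

1 u = 1 mm; y_m = 175.5110 − y.

[1] `<circle>` circle, #000000→score S578 F2678: (49.3943,144.8826) → (45.6006,156.5585) → (35.6684,163.7747) → (23.3916,163.7747) → (13.4594,156.5585) → (9.6657,144.8826) → (13.4594,133.2067) → (23.3916,125.9905) → (35.6684,125.9905) → (45.6006,133.2067) → (49.3943,144.8826) (closed)

[2] `<path>` closed polygon, #000000→score S578 F2678: (8.7889,127.6500) → (35.0512,34.0553) → (122.8232,89.7763) → (28.9781,119.5375) → (8.7889,127.6500) (closed)

[3] `<path>` cubic bezier, #000000→score S578 F2678: (64.0622,149.0555) → (55.5005,142.1045) → (40.7218,133.0846) → (25.3532,123.2395) → (15.0217,113.8127) → (15.3542,106.0479)

[4] `<path>` open polyline, #000000→score S578 F2678: (42.5274,103.0583) → (117.1459,41.7167) → (113.9082,126.4220) → (12.5323,95.3823) → (11.0323,168.9344)

[5] `<path>` quadratic bezier, #000000→score S578 F2678: (84.2540,68.6849) → (91.4899,87.0971) → (95.7354,102.2580) → (96.9905,114.1676) → (95.2552,122.8258) → (90.5296,128.2327)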